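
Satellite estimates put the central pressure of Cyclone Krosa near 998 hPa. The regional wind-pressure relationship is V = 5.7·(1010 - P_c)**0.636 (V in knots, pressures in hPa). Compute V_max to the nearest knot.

ΔP = 1010 − 998 = 12 hPa.
12^0.636 ≈ 4.857.
V ≈ 5.7 × 4.857 ≈ 27.7 kt.

28 kt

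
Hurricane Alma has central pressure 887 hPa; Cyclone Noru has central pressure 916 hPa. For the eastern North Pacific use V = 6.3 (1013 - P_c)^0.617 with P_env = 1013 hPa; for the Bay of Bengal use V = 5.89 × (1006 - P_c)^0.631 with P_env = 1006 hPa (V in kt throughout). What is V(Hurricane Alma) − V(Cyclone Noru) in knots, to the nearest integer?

24 kt

Hurricane Alma: ΔP = 126; V ≈ 6.3 × 126^0.617 ≈ 124.53 kt.
Cyclone Noru: ΔP = 90; V ≈ 5.89 × 90^0.631 ≈ 100.75 kt.
Difference ≈ 124.53 − 100.75 = 23.78 → 24 kt.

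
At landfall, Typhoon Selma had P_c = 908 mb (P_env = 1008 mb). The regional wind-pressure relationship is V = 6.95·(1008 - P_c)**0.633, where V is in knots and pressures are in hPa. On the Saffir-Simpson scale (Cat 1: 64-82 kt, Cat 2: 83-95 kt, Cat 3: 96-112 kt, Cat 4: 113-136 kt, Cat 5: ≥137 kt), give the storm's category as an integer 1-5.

ΔP = 1008 − 908 = 100 mb.
V ≈ 6.95 × 100^0.633 = 6.95 × 18.45 ≈ 128 kt.
128 kt falls in the Category 4 band.

4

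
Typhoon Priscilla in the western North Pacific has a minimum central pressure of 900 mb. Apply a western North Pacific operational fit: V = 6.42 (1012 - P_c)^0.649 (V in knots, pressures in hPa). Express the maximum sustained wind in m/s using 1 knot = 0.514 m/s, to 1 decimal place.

ΔP = 1012 − 900 = 112 mb.
V ≈ 6.42 × 112^0.649 = 6.42 × 21.377 ≈ 137.239 kt.
137.239 × 0.514 ≈ 70.54 m/s → 70.5 m/s.

70.5 m/s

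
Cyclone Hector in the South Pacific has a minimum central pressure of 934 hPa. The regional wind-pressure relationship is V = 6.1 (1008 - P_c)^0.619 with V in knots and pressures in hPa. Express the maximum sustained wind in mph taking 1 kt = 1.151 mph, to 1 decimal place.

100.8 mph

ΔP = 1008 − 934 = 74 hPa.
V ≈ 6.1 × 74^0.619 = 6.1 × 14.357 ≈ 87.576 kt.
87.576 × 1.151 ≈ 100.80 mph → 100.8 mph.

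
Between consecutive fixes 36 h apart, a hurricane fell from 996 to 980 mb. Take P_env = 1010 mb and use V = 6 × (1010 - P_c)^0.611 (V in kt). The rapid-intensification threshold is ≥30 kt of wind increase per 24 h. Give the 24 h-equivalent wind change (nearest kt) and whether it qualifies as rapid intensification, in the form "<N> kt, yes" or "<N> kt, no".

12 kt, no

V₁: ΔP = 14, V ≈ 6 × 14^0.611 ≈ 30.09 kt.
V₂: ΔP = 30, V ≈ 6 × 30^0.611 ≈ 47.94 kt.
ΔV over 36 h = 17.85 kt → 24 h equivalent = 17.85 × 24/36 ≈ 11.90 kt.
12 kt < 30 kt ⇒ not rapid intensification.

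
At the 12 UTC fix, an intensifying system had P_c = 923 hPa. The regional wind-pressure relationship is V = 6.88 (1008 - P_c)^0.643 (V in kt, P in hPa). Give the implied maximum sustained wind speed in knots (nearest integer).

120 kt

ΔP = 1008 − 923 = 85 hPa.
85^0.643 ≈ 17.403.
V ≈ 6.88 × 17.403 ≈ 119.7 kt.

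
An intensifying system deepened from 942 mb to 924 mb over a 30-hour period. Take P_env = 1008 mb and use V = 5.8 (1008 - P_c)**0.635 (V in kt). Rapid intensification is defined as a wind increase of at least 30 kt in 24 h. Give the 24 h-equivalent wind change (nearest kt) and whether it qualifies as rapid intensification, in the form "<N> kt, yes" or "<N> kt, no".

V₁: ΔP = 66, V ≈ 5.8 × 66^0.635 ≈ 82.95 kt.
V₂: ΔP = 84, V ≈ 5.8 × 84^0.635 ≈ 96.68 kt.
ΔV over 30 h = 13.73 kt → 24 h equivalent = 13.73 × 24/30 ≈ 10.98 kt.
11 kt < 30 kt ⇒ not rapid intensification.

11 kt, no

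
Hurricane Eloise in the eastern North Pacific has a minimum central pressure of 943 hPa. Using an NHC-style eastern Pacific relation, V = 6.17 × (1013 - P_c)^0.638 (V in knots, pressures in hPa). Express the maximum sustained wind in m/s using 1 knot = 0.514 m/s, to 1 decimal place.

47.7 m/s

ΔP = 1013 − 943 = 70 hPa.
V ≈ 6.17 × 70^0.638 = 6.17 × 15.037 ≈ 92.781 kt.
92.781 × 0.514 ≈ 47.69 m/s → 47.7 m/s.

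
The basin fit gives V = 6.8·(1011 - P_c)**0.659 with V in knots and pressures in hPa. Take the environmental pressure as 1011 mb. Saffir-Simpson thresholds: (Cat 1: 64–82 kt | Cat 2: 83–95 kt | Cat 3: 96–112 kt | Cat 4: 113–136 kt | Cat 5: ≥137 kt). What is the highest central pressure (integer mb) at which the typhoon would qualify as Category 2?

Category 2 begins at V = 83 kt.
Required ΔP = (83/6.8)^(1/0.659) = 12.206^1.517 ≈ 44.55 mb.
P_c ≤ 1011 − 44.55 = 966.45, so the highest integer P_c is 966 mb.

966 mb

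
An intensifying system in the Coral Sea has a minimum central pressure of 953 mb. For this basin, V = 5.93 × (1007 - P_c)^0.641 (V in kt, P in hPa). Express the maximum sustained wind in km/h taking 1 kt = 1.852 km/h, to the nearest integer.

142 km/h

ΔP = 1007 − 953 = 54 mb.
V ≈ 5.93 × 54^0.641 = 5.93 × 12.896 ≈ 76.475 kt.
76.475 × 1.852 ≈ 141.63 km/h → 142 km/h.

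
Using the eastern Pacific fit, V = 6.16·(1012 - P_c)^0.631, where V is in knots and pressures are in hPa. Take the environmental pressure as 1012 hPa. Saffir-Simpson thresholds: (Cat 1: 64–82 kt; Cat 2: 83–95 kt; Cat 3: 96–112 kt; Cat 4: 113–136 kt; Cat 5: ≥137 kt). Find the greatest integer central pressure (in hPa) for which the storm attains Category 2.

Category 2 begins at V = 83 kt.
Required ΔP = (83/6.16)^(1/0.631) = 13.474^1.585 ≈ 61.66 hPa.
P_c ≤ 1012 − 61.66 = 950.34, so the highest integer P_c is 950 hPa.

950 hPa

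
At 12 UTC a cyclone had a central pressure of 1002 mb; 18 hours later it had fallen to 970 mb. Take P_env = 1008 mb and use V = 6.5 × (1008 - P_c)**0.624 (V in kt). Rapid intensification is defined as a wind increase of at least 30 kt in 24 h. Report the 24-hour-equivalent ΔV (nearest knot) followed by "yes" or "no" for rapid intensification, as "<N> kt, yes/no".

V₁: ΔP = 6, V ≈ 6.5 × 6^0.624 ≈ 19.88 kt.
V₂: ΔP = 38, V ≈ 6.5 × 38^0.624 ≈ 62.91 kt.
ΔV over 18 h = 43.03 kt → 24 h equivalent = 43.03 × 24/18 ≈ 57.37 kt.
57 kt ≥ 30 kt ⇒ rapid intensification.

57 kt, yes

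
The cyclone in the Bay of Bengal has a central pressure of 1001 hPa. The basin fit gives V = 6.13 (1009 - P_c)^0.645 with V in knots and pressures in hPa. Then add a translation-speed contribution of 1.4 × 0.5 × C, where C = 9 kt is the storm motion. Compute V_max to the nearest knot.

ΔP = 1009 − 1001 = 8 hPa.
8^0.645 ≈ 3.824.
V ≈ 6.13 × 3.824 ≈ 23.4 kt.
Translation term: 1.4 × 0.5 × 9 = 6.3 kt.
Corrected V ≈ 29.7 kt → 30 kt.

30 kt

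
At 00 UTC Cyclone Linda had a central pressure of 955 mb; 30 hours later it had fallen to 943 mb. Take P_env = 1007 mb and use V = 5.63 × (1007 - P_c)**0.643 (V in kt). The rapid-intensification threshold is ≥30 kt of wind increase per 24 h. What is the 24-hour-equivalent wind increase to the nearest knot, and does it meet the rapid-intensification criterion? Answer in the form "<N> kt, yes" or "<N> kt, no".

8 kt, no

V₁: ΔP = 52, V ≈ 5.63 × 52^0.643 ≈ 71.43 kt.
V₂: ΔP = 64, V ≈ 5.63 × 64^0.643 ≈ 81.64 kt.
ΔV over 30 h = 10.21 kt → 24 h equivalent = 10.21 × 24/30 ≈ 8.17 kt.
8 kt < 30 kt ⇒ not rapid intensification.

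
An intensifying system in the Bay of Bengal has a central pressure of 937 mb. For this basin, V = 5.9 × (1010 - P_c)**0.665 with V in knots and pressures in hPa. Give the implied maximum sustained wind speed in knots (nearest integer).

102 kt

ΔP = 1010 − 937 = 73 mb.
73^0.665 ≈ 17.342.
V ≈ 5.9 × 17.342 ≈ 102.3 kt.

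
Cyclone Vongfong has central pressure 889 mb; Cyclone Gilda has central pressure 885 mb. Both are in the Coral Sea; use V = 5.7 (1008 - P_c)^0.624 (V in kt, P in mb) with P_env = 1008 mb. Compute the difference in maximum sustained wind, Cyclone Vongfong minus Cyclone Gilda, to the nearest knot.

-2 kt

Cyclone Vongfong: ΔP = 119; V ≈ 5.7 × 119^0.624 ≈ 112.46 kt.
Cyclone Gilda: ΔP = 123; V ≈ 5.7 × 123^0.624 ≈ 114.81 kt.
Difference ≈ 112.46 − 114.81 = -2.35 → -2 kt.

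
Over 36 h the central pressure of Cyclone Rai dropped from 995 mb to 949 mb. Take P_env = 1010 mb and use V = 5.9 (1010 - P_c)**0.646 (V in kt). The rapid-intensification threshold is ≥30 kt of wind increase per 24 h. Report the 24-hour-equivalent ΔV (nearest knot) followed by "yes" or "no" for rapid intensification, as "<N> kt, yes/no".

33 kt, yes

V₁: ΔP = 15, V ≈ 5.9 × 15^0.646 ≈ 33.93 kt.
V₂: ΔP = 61, V ≈ 5.9 × 61^0.646 ≈ 83.98 kt.
ΔV over 36 h = 50.05 kt → 24 h equivalent = 50.05 × 24/36 ≈ 33.37 kt.
33 kt ≥ 30 kt ⇒ rapid intensification.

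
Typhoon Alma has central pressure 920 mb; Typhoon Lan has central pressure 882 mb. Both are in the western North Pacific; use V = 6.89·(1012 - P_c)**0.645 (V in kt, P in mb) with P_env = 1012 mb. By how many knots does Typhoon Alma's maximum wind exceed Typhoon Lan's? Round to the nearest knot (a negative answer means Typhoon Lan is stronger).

-32 kt

Typhoon Alma: ΔP = 92; V ≈ 6.89 × 92^0.645 ≈ 127.31 kt.
Typhoon Lan: ΔP = 130; V ≈ 6.89 × 130^0.645 ≈ 159.12 kt.
Difference ≈ 127.31 − 159.12 = -31.81 → -32 kt.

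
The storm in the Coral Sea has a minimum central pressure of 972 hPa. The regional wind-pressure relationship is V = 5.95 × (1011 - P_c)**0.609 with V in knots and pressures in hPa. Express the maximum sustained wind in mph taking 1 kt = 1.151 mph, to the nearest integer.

ΔP = 1011 − 972 = 39 hPa.
V ≈ 5.95 × 39^0.609 = 5.95 × 9.310 ≈ 55.396 kt.
55.396 × 1.151 ≈ 63.76 mph → 64 mph.

64 mph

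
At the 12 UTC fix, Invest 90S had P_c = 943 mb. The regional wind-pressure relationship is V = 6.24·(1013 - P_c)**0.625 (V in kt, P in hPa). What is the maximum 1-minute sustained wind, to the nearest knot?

89 kt

ΔP = 1013 − 943 = 70 mb.
70^0.625 ≈ 14.229.
V ≈ 6.24 × 14.229 ≈ 88.8 kt.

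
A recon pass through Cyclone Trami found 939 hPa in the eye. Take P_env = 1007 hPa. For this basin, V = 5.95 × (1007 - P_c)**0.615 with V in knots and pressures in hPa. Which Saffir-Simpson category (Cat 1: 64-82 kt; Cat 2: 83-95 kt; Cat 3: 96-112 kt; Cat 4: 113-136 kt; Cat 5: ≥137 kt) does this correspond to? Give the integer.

ΔP = 1007 − 939 = 68 hPa.
V ≈ 5.95 × 68^0.615 = 5.95 × 13.40 ≈ 80 kt.
80 kt falls in the Category 1 band.

1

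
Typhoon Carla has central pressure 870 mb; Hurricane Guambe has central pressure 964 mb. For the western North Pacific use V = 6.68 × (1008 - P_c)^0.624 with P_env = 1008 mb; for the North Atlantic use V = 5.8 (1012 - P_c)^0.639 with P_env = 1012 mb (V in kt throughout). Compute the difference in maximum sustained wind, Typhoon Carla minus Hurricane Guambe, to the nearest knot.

Typhoon Carla: ΔP = 138; V ≈ 6.68 × 138^0.624 ≈ 144.56 kt.
Hurricane Guambe: ΔP = 48; V ≈ 5.8 × 48^0.639 ≈ 68.82 kt.
Difference ≈ 144.56 − 68.82 = 75.74 → 76 kt.

76 kt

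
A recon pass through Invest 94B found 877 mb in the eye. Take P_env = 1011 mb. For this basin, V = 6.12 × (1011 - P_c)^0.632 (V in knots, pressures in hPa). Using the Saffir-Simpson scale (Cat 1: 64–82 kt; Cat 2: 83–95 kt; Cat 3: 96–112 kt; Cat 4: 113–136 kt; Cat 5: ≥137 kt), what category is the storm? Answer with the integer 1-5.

ΔP = 1011 − 877 = 134 mb.
V ≈ 6.12 × 134^0.632 = 6.12 × 22.10 ≈ 135 kt.
135 kt falls in the Category 4 band.

4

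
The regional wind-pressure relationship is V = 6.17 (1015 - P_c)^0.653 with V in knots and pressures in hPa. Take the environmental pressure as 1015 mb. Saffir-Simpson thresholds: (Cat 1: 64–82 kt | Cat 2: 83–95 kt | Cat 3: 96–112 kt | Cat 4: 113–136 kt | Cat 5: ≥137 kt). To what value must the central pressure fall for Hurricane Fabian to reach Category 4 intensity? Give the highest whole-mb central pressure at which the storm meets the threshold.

929 mb

Category 4 begins at V = 113 kt.
Required ΔP = (113/6.17)^(1/0.653) = 18.314^1.531 ≈ 85.87 mb.
P_c ≤ 1015 − 85.87 = 929.13, so the highest integer P_c is 929 mb.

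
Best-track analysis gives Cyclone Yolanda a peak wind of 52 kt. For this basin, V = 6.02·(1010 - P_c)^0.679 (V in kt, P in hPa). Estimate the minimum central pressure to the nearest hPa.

986 hPa

ΔP = (V / 6.02)^(1/0.679) = (52/6.02)^1.473.
52/6.02 = 8.638; 8.638^1.473 ≈ 23.94 hPa.
P_c = 1010 − 23.94 = 986.06 ≈ 986 hPa.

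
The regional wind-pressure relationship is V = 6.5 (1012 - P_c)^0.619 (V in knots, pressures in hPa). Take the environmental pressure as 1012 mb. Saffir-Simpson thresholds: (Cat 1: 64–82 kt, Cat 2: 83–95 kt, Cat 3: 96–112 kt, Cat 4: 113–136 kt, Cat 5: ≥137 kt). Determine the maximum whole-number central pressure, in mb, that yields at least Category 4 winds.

911 mb

Category 4 begins at V = 113 kt.
Required ΔP = (113/6.5)^(1/0.619) = 17.385^1.616 ≈ 100.81 mb.
P_c ≤ 1012 − 100.81 = 911.19, so the highest integer P_c is 911 mb.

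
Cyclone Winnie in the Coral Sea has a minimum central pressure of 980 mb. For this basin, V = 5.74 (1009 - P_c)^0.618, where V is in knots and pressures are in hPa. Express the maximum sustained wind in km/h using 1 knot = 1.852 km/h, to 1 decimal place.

85.2 km/h

ΔP = 1009 − 980 = 29 mb.
V ≈ 5.74 × 29^0.618 = 5.74 × 8.012 ≈ 45.991 kt.
45.991 × 1.852 ≈ 85.18 km/h → 85.2 km/h.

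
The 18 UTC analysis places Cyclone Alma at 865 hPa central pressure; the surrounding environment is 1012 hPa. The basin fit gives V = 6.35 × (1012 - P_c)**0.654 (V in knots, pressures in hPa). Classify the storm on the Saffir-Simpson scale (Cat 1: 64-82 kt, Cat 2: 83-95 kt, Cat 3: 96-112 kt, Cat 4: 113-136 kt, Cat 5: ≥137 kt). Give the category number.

ΔP = 1012 − 865 = 147 hPa.
V ≈ 6.35 × 147^0.654 = 6.35 × 26.15 ≈ 166 kt.
166 kt falls in the Category 5 band.

5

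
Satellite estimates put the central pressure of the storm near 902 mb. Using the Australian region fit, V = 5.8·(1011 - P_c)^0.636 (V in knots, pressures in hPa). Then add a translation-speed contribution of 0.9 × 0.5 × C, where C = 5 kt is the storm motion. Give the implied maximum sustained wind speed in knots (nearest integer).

117 kt

ΔP = 1011 − 902 = 109 mb.
109^0.636 ≈ 19.761.
V ≈ 5.8 × 19.761 ≈ 114.6 kt.
Translation term: 0.9 × 0.5 × 5 = 2.25 kt.
Corrected V ≈ 116.85 kt → 117 kt.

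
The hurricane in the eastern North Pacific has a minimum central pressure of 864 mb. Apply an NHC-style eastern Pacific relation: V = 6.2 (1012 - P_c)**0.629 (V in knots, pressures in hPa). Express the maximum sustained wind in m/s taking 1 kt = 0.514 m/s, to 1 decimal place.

73.9 m/s

ΔP = 1012 − 864 = 148 mb.
V ≈ 6.2 × 148^0.629 = 6.2 × 23.179 ≈ 143.710 kt.
143.710 × 0.514 ≈ 73.87 m/s → 73.9 m/s.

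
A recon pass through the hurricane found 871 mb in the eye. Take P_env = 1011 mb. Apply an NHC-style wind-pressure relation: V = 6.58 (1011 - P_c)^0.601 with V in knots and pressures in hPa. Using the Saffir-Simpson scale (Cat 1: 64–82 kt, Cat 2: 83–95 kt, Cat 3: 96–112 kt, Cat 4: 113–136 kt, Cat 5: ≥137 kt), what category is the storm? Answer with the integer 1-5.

ΔP = 1011 − 871 = 140 mb.
V ≈ 6.58 × 140^0.601 = 6.58 × 19.49 ≈ 128 kt.
128 kt falls in the Category 4 band.

4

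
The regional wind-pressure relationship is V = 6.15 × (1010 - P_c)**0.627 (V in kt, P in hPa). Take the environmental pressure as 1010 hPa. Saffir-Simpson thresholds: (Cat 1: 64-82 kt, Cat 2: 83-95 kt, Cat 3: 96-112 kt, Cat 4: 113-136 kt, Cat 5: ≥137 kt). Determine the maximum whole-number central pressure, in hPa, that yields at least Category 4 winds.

Category 4 begins at V = 113 kt.
Required ΔP = (113/6.15)^(1/0.627) = 18.374^1.595 ≈ 103.82 hPa.
P_c ≤ 1010 − 103.82 = 906.18, so the highest integer P_c is 906 hPa.

906 hPa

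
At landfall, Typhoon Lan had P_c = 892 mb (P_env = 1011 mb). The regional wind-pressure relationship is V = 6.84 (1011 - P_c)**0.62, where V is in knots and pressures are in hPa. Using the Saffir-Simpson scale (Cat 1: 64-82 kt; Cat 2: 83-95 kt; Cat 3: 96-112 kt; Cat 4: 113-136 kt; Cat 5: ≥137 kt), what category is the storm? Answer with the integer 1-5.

ΔP = 1011 − 892 = 119 mb.
V ≈ 6.84 × 119^0.62 = 6.84 × 19.36 ≈ 132 kt.
132 kt falls in the Category 4 band.

4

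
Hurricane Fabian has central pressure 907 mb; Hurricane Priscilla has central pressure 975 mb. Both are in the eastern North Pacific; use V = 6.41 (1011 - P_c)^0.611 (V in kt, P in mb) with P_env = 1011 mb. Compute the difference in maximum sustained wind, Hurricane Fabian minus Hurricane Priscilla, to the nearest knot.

Hurricane Fabian: ΔP = 104; V ≈ 6.41 × 104^0.611 ≈ 109.46 kt.
Hurricane Priscilla: ΔP = 36; V ≈ 6.41 × 36^0.611 ≈ 57.25 kt.
Difference ≈ 109.46 − 57.25 = 52.21 → 52 kt.

52 kt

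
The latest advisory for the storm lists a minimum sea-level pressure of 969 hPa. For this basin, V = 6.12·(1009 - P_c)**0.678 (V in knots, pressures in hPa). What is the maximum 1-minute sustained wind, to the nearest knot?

75 kt

ΔP = 1009 − 969 = 40 hPa.
40^0.678 ≈ 12.195.
V ≈ 6.12 × 12.195 ≈ 74.6 kt.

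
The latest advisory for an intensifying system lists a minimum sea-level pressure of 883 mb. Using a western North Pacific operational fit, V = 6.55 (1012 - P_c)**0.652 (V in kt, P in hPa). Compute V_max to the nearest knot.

156 kt

ΔP = 1012 − 883 = 129 mb.
129^0.652 ≈ 23.774.
V ≈ 6.55 × 23.774 ≈ 155.7 kt.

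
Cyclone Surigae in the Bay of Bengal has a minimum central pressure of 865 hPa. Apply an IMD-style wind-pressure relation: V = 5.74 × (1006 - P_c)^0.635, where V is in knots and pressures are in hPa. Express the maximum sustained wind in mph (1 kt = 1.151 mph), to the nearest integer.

ΔP = 1006 − 865 = 141 hPa.
V ≈ 5.74 × 141^0.635 = 5.74 × 23.161 ≈ 132.943 kt.
132.943 × 1.151 ≈ 153.02 mph → 153 mph.

153 mph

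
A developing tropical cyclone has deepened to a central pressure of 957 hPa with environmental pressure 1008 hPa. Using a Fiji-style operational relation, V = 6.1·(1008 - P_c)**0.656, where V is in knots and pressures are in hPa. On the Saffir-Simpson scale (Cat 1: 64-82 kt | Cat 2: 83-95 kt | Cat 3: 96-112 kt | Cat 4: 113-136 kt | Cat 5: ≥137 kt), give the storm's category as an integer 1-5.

ΔP = 1008 − 957 = 51 hPa.
V ≈ 6.1 × 51^0.656 = 6.1 × 13.19 ≈ 80 kt.
80 kt falls in the Category 1 band.

1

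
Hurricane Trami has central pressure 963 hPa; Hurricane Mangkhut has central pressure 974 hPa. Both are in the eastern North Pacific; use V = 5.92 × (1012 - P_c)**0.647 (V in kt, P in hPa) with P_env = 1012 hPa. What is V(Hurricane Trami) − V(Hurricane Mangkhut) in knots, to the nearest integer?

11 kt

Hurricane Trami: ΔP = 49; V ≈ 5.92 × 49^0.647 ≈ 73.43 kt.
Hurricane Mangkhut: ΔP = 38; V ≈ 5.92 × 38^0.647 ≈ 62.29 kt.
Difference ≈ 73.43 − 62.29 = 11.14 → 11 kt.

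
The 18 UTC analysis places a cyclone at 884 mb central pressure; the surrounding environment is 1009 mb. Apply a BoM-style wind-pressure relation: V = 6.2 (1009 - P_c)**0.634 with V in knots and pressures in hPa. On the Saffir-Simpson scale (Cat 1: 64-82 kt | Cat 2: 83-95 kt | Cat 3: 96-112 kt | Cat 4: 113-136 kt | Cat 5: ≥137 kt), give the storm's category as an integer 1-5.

ΔP = 1009 − 884 = 125 mb.
V ≈ 6.2 × 125^0.634 = 6.2 × 21.35 ≈ 132 kt.
132 kt falls in the Category 4 band.

4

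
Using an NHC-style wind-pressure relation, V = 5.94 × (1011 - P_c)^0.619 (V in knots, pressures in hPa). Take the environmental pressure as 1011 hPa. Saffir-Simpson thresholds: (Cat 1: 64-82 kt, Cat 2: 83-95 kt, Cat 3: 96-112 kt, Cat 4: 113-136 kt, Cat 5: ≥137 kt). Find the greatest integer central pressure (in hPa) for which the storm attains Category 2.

Category 2 begins at V = 83 kt.
Required ΔP = (83/5.94)^(1/0.619) = 13.973^1.616 ≈ 70.83 hPa.
P_c ≤ 1011 − 70.83 = 940.17, so the highest integer P_c is 940 hPa.

940 hPa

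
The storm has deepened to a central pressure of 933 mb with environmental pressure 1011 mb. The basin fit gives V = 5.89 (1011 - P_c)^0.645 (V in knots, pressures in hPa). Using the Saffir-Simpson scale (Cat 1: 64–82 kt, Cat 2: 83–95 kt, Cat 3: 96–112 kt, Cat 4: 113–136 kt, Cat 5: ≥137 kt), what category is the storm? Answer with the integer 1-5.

ΔP = 1011 − 933 = 78 mb.
V ≈ 5.89 × 78^0.645 = 5.89 × 16.61 ≈ 98 kt.
98 kt falls in the Category 3 band.

3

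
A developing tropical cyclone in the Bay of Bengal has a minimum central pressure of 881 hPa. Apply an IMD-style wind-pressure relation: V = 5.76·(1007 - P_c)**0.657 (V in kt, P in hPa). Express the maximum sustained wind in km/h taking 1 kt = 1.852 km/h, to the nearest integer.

256 km/h

ΔP = 1007 − 881 = 126 hPa.
V ≈ 5.76 × 126^0.657 = 5.76 × 23.985 ≈ 138.155 kt.
138.155 × 1.852 ≈ 255.86 km/h → 256 km/h.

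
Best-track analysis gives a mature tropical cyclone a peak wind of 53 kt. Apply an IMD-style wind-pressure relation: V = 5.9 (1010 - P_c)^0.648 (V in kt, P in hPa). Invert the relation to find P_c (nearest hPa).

980 hPa

ΔP = (V / 5.9)^(1/0.648) = (53/5.9)^1.543.
53/5.9 = 8.983; 8.983^1.543 ≈ 29.60 hPa.
P_c = 1010 − 29.60 = 980.40 ≈ 980 hPa.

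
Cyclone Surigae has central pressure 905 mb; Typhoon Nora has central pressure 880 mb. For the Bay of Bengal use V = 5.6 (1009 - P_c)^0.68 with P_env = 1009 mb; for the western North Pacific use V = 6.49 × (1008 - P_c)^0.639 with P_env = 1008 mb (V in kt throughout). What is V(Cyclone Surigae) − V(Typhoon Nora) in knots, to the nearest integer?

Cyclone Surigae: ΔP = 104; V ≈ 5.6 × 104^0.68 ≈ 131.76 kt.
Typhoon Nora: ΔP = 128; V ≈ 6.49 × 128^0.639 ≈ 144.13 kt.
Difference ≈ 131.76 − 144.13 = -12.37 → -12 kt.

-12 kt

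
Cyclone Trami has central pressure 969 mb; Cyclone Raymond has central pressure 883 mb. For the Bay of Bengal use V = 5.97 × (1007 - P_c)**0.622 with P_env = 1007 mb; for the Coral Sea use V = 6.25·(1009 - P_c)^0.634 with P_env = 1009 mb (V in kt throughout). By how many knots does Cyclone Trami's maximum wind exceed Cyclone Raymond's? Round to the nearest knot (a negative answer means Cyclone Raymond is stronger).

Cyclone Trami: ΔP = 38; V ≈ 5.97 × 38^0.622 ≈ 57.36 kt.
Cyclone Raymond: ΔP = 126; V ≈ 6.25 × 126^0.634 ≈ 134.13 kt.
Difference ≈ 57.36 − 134.13 = -76.77 → -77 kt.

-77 kt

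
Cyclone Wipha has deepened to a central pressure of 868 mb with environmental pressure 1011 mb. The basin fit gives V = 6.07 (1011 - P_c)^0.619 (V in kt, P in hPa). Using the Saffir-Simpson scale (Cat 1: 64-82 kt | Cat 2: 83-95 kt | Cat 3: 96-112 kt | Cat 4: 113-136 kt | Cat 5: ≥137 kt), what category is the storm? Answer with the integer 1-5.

ΔP = 1011 − 868 = 143 mb.
V ≈ 6.07 × 143^0.619 = 6.07 × 21.59 ≈ 131 kt.
131 kt falls in the Category 4 band.

4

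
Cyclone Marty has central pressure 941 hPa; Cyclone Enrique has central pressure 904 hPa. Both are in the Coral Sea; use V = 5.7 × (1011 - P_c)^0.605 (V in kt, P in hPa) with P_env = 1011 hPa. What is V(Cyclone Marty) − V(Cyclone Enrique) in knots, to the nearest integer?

Cyclone Marty: ΔP = 70; V ≈ 5.7 × 70^0.605 ≈ 74.50 kt.
Cyclone Enrique: ΔP = 107; V ≈ 5.7 × 107^0.605 ≈ 96.31 kt.
Difference ≈ 74.50 − 96.31 = -21.81 → -22 kt.

-22 kt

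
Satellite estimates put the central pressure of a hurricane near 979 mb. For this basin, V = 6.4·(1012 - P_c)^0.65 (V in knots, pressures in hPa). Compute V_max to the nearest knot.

ΔP = 1012 − 979 = 33 mb.
33^0.65 ≈ 9.706.
V ≈ 6.4 × 9.706 ≈ 62.1 kt.

62 kt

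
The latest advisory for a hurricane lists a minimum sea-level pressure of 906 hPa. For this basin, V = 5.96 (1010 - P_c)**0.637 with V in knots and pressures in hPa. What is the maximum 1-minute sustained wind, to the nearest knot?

115 kt

ΔP = 1010 − 906 = 104 hPa.
104^0.637 ≈ 19.269.
V ≈ 5.96 × 19.269 ≈ 114.8 kt.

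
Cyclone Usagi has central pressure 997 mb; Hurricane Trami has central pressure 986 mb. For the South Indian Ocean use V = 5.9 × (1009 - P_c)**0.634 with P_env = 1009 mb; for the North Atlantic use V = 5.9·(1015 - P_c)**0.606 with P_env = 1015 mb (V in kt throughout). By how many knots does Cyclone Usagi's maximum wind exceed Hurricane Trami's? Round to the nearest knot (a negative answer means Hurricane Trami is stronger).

Cyclone Usagi: ΔP = 12; V ≈ 5.9 × 12^0.634 ≈ 28.51 kt.
Hurricane Trami: ΔP = 29; V ≈ 5.9 × 29^0.606 ≈ 45.40 kt.
Difference ≈ 28.51 − 45.40 = -16.89 → -17 kt.

-17 kt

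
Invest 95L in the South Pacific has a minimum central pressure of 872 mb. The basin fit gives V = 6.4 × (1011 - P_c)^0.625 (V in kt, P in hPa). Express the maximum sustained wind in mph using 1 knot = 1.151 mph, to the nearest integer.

161 mph

ΔP = 1011 − 872 = 139 mb.
V ≈ 6.4 × 139^0.625 = 6.4 × 21.847 ≈ 139.818 kt.
139.818 × 1.151 ≈ 160.93 mph → 161 mph.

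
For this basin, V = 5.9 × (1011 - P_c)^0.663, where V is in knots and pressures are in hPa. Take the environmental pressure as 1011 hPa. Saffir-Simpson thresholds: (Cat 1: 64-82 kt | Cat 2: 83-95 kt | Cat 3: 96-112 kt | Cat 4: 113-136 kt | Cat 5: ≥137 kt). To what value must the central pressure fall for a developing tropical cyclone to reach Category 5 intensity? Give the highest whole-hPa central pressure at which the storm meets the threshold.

896 hPa

Category 5 begins at V = 137 kt.
Required ΔP = (137/5.9)^(1/0.663) = 23.220^1.508 ≈ 114.85 hPa.
P_c ≤ 1011 − 114.85 = 896.15, so the highest integer P_c is 896 hPa.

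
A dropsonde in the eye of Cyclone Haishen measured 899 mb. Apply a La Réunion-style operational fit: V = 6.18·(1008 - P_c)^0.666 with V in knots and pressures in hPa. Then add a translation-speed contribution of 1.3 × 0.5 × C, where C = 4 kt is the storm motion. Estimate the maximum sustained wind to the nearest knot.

143 kt

ΔP = 1008 − 899 = 109 mb.
109^0.666 ≈ 22.747.
V ≈ 6.18 × 22.747 ≈ 140.6 kt.
Translation term: 1.3 × 0.5 × 4 = 2.6 kt.
Corrected V ≈ 143.2 kt → 143 kt.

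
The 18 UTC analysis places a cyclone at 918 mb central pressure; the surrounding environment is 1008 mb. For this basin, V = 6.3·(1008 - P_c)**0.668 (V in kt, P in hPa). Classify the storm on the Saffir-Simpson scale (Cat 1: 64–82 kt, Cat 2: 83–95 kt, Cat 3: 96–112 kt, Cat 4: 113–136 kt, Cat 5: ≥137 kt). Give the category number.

4

ΔP = 1008 − 918 = 90 mb.
V ≈ 6.3 × 90^0.668 = 6.3 × 20.20 ≈ 127 kt.
127 kt falls in the Category 4 band.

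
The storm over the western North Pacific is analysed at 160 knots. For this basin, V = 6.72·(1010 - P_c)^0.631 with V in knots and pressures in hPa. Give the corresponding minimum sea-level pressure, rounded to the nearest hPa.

ΔP = (V / 6.72)^(1/0.631) = (160/6.72)^1.585.
160/6.72 = 23.810; 23.810^1.585 ≈ 152.00 hPa.
P_c = 1010 − 152.00 = 858.00 ≈ 858 hPa.

858 hPa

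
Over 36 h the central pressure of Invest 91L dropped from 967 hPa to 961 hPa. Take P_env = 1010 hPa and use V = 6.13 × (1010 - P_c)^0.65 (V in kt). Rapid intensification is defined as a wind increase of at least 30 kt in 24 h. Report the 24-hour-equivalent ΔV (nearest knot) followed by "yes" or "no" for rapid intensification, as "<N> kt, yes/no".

V₁: ΔP = 43, V ≈ 6.13 × 43^0.65 ≈ 70.67 kt.
V₂: ΔP = 49, V ≈ 6.13 × 49^0.65 ≈ 76.93 kt.
ΔV over 36 h = 6.26 kt → 24 h equivalent = 6.26 × 24/36 ≈ 4.17 kt.
4 kt < 30 kt ⇒ not rapid intensification.

4 kt, no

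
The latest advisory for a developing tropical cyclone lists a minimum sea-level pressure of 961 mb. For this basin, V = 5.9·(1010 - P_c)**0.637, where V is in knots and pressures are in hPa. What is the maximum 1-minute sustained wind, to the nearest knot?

70 kt

ΔP = 1010 − 961 = 49 mb.
49^0.637 ≈ 11.930.
V ≈ 5.9 × 11.930 ≈ 70.4 kt.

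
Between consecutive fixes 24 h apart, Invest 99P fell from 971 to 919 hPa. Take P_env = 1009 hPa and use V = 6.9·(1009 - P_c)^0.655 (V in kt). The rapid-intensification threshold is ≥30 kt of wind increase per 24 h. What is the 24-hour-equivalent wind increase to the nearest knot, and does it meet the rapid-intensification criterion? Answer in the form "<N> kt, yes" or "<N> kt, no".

V₁: ΔP = 38, V ≈ 6.9 × 38^0.655 ≈ 74.75 kt.
V₂: ΔP = 90, V ≈ 6.9 × 90^0.655 ≈ 131.49 kt.
ΔV over 24 h = 56.74 kt → 24 h equivalent = 56.74 × 24/24 ≈ 56.74 kt.
57 kt ≥ 30 kt ⇒ rapid intensification.

57 kt, yes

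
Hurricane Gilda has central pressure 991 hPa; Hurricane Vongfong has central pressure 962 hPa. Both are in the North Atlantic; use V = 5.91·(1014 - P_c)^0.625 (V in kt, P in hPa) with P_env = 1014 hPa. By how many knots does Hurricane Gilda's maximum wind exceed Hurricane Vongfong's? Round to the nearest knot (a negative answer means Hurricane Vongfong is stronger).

Hurricane Gilda: ΔP = 23; V ≈ 5.91 × 23^0.625 ≈ 41.94 kt.
Hurricane Vongfong: ΔP = 52; V ≈ 5.91 × 52^0.625 ≈ 69.84 kt.
Difference ≈ 41.94 − 69.84 = -27.90 → -28 kt.

-28 kt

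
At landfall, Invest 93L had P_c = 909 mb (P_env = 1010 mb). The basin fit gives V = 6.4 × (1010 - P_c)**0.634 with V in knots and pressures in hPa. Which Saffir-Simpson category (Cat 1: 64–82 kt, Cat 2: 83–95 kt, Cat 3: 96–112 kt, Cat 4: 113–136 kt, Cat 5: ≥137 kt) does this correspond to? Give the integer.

ΔP = 1010 − 909 = 101 mb.
V ≈ 6.4 × 101^0.634 = 6.4 × 18.65 ≈ 119 kt.
119 kt falls in the Category 4 band.

4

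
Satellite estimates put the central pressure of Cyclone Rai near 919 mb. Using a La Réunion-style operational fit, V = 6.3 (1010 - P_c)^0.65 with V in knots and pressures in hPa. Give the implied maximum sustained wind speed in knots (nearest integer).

118 kt

ΔP = 1010 − 919 = 91 mb.
91^0.65 ≈ 18.766.
V ≈ 6.3 × 18.766 ≈ 118.2 kt.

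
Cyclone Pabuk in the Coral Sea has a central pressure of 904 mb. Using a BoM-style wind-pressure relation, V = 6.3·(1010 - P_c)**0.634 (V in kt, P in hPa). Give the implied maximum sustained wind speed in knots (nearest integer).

121 kt

ΔP = 1010 − 904 = 106 mb.
106^0.634 ≈ 19.233.
V ≈ 6.3 × 19.233 ≈ 121.2 kt.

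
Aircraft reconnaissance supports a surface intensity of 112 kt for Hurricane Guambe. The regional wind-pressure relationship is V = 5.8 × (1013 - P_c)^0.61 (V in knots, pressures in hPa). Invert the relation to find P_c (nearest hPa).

ΔP = (V / 5.8)^(1/0.61) = (112/5.8)^1.639.
112/5.8 = 19.310; 19.310^1.639 ≈ 128.19 hPa.
P_c = 1013 − 128.19 = 884.81 ≈ 885 hPa.

885 hPa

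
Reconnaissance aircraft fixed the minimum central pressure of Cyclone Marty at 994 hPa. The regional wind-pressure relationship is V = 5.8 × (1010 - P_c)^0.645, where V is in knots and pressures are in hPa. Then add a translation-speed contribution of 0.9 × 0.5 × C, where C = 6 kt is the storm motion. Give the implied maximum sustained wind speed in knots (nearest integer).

ΔP = 1010 − 994 = 16 hPa.
16^0.645 ≈ 5.979.
V ≈ 5.8 × 5.979 ≈ 34.7 kt.
Translation term: 0.9 × 0.5 × 6 = 2.7 kt.
Corrected V ≈ 37.4 kt → 37 kt.

37 kt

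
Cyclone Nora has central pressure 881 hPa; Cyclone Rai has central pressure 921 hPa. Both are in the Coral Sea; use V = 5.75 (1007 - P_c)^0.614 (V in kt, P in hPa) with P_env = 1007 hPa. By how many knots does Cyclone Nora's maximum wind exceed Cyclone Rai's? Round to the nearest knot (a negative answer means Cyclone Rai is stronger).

Cyclone Nora: ΔP = 126; V ≈ 5.75 × 126^0.614 ≈ 112.02 kt.
Cyclone Rai: ΔP = 86; V ≈ 5.75 × 86^0.614 ≈ 88.60 kt.
Difference ≈ 112.02 − 88.60 = 23.42 → 23 kt.

23 kt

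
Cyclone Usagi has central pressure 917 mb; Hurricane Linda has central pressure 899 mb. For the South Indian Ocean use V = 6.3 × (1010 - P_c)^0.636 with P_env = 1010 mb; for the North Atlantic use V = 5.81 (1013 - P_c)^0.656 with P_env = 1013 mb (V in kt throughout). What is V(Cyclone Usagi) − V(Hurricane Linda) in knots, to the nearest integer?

-17 kt

Cyclone Usagi: ΔP = 93; V ≈ 6.3 × 93^0.636 ≈ 112.54 kt.
Hurricane Linda: ΔP = 114; V ≈ 5.81 × 114^0.656 ≈ 129.87 kt.
Difference ≈ 112.54 − 129.87 = -17.33 → -17 kt.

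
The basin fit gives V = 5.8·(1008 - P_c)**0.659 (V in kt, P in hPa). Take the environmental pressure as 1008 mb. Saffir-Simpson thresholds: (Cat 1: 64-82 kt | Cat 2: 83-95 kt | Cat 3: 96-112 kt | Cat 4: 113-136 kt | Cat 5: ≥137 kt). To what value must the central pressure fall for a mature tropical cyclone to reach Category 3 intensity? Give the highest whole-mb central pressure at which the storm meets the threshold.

937 mb

Category 3 begins at V = 96 kt.
Required ΔP = (96/5.8)^(1/0.659) = 16.552^1.517 ≈ 70.72 mb.
P_c ≤ 1008 − 70.72 = 937.28, so the highest integer P_c is 937 mb.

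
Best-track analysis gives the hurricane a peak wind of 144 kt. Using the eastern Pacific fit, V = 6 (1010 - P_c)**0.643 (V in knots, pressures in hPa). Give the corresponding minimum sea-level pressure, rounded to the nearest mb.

870 mb

ΔP = (V / 6)^(1/0.643) = (144/6)^1.555.
144/6 = 24.000; 24.000^1.555 ≈ 140.13 mb.
P_c = 1010 − 140.13 = 869.87 ≈ 870 mb.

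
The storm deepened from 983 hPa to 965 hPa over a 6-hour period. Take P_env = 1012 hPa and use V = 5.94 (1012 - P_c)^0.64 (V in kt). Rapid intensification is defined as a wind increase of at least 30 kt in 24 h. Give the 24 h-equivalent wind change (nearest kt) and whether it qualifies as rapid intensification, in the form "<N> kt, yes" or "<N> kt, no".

V₁: ΔP = 29, V ≈ 5.94 × 29^0.64 ≈ 51.25 kt.
V₂: ΔP = 47, V ≈ 5.94 × 47^0.64 ≈ 69.81 kt.
ΔV over 6 h = 18.56 kt → 24 h equivalent = 18.56 × 24/6 ≈ 74.24 kt.
74 kt ≥ 30 kt ⇒ rapid intensification.

74 kt, yes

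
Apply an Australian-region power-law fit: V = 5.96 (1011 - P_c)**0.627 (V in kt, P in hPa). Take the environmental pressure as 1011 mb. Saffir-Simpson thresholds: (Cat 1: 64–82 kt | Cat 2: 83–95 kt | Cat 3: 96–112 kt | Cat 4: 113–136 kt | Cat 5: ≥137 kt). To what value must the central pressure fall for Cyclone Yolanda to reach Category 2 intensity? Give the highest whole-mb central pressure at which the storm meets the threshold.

Category 2 begins at V = 83 kt.
Required ΔP = (83/5.96)^(1/0.627) = 13.926^1.595 ≈ 66.73 mb.
P_c ≤ 1011 − 66.73 = 944.27, so the highest integer P_c is 944 mb.

944 mb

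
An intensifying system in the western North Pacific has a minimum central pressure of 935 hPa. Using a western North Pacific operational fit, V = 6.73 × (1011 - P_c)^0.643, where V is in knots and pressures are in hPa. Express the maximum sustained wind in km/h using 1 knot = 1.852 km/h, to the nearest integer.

ΔP = 1011 − 935 = 76 hPa.
V ≈ 6.73 × 76^0.643 = 6.73 × 16.194 ≈ 108.988 kt.
108.988 × 1.852 ≈ 201.85 km/h → 202 km/h.

202 km/h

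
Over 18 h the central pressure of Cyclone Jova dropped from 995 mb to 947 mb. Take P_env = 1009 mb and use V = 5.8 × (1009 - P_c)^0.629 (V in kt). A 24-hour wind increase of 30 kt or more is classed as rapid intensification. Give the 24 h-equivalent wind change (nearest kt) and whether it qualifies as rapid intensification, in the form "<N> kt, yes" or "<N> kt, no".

63 kt, yes

V₁: ΔP = 14, V ≈ 5.8 × 14^0.629 ≈ 30.50 kt.
V₂: ΔP = 62, V ≈ 5.8 × 62^0.629 ≈ 77.78 kt.
ΔV over 18 h = 47.28 kt → 24 h equivalent = 47.28 × 24/18 ≈ 63.04 kt.
63 kt ≥ 30 kt ⇒ rapid intensification.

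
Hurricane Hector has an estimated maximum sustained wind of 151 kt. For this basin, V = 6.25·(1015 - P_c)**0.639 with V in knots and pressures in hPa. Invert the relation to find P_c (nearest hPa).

869 hPa

ΔP = (V / 6.25)^(1/0.639) = (151/6.25)^1.565.
151/6.25 = 24.160; 24.160^1.565 ≈ 146.04 hPa.
P_c = 1015 − 146.04 = 868.96 ≈ 869 hPa.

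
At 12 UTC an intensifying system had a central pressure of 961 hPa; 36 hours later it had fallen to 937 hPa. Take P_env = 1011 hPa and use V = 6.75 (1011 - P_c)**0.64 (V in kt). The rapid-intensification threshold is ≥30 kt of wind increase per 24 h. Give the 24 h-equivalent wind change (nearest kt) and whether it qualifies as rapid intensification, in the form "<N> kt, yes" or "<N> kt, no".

16 kt, no

V₁: ΔP = 50, V ≈ 6.75 × 50^0.64 ≈ 82.54 kt.
V₂: ΔP = 74, V ≈ 6.75 × 74^0.64 ≈ 106.07 kt.
ΔV over 36 h = 23.53 kt → 24 h equivalent = 23.53 × 24/36 ≈ 15.69 kt.
16 kt < 30 kt ⇒ not rapid intensification.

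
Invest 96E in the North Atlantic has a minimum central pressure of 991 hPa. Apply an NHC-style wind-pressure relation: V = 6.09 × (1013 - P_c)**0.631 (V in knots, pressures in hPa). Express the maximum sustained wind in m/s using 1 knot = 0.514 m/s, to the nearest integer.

22 m/s

ΔP = 1013 − 991 = 22 hPa.
V ≈ 6.09 × 22^0.631 = 6.09 × 7.032 ≈ 42.824 kt.
42.824 × 0.514 ≈ 22.01 m/s → 22 m/s.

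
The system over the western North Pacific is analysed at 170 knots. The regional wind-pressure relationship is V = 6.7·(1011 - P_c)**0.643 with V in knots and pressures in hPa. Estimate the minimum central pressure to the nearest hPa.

ΔP = (V / 6.7)^(1/0.643) = (170/6.7)^1.555.
170/6.7 = 25.373; 25.373^1.555 ≈ 152.79 hPa.
P_c = 1011 − 152.79 = 858.21 ≈ 858 hPa.

858 hPa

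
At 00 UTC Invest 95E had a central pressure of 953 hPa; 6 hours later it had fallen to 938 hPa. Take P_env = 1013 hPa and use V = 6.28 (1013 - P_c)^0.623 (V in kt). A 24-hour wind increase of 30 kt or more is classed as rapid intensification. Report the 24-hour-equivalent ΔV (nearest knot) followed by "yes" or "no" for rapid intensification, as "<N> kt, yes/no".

48 kt, yes

V₁: ΔP = 60, V ≈ 6.28 × 60^0.623 ≈ 80.49 kt.
V₂: ΔP = 75, V ≈ 6.28 × 75^0.623 ≈ 92.50 kt.
ΔV over 6 h = 12.01 kt → 24 h equivalent = 12.01 × 24/6 ≈ 48.04 kt.
48 kt ≥ 30 kt ⇒ rapid intensification.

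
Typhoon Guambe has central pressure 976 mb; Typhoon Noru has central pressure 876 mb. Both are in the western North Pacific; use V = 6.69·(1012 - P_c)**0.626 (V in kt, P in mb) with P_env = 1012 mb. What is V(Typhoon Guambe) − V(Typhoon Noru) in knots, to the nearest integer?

Typhoon Guambe: ΔP = 36; V ≈ 6.69 × 36^0.626 ≈ 63.05 kt.
Typhoon Noru: ΔP = 136; V ≈ 6.69 × 136^0.626 ≈ 144.88 kt.
Difference ≈ 63.05 − 144.88 = -81.83 → -82 kt.

-82 kt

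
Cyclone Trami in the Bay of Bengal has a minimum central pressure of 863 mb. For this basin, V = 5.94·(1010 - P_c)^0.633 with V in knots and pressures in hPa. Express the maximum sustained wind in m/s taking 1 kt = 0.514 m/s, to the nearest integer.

72 m/s

ΔP = 1010 − 863 = 147 mb.
V ≈ 5.94 × 147^0.633 = 5.94 × 23.546 ≈ 139.862 kt.
139.862 × 0.514 ≈ 71.89 m/s → 72 m/s.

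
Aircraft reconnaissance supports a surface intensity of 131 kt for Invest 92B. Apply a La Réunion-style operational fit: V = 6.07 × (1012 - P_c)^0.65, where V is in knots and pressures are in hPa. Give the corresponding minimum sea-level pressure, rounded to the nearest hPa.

899 hPa

ΔP = (V / 6.07)^(1/0.65) = (131/6.07)^1.538.
131/6.07 = 21.582; 21.582^1.538 ≈ 112.83 hPa.
P_c = 1012 − 112.83 = 899.17 ≈ 899 hPa.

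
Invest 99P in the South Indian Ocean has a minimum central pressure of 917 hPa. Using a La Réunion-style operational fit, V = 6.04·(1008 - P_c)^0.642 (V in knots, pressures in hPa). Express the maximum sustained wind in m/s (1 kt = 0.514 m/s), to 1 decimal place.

ΔP = 1008 − 917 = 91 hPa.
V ≈ 6.04 × 91^0.642 = 6.04 × 18.101 ≈ 109.331 kt.
109.331 × 0.514 ≈ 56.20 m/s → 56.2 m/s.

56.2 m/s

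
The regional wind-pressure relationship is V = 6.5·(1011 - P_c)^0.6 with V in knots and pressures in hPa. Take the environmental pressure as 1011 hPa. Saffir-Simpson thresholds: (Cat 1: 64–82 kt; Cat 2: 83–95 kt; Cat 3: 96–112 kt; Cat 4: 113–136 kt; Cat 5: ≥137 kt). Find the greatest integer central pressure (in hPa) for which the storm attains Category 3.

922 hPa

Category 3 begins at V = 96 kt.
Required ΔP = (96/6.5)^(1/0.6) = 14.769^1.667 ≈ 88.91 hPa.
P_c ≤ 1011 − 88.91 = 922.09, so the highest integer P_c is 922 hPa.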